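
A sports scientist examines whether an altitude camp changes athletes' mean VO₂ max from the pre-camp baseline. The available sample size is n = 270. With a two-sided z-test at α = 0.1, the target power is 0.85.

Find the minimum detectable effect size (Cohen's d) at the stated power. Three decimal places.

Required noncentrality: δ = z_{0.05} + z_{0.15} = 1.645 + 1.036 = 2.681.
(The second rejection-region term Φ(−δ − z_{α/2}) is negligible and dropped.)
δ = d·√n ⇒ d = δ/√n = 2.681/√270 = 0.1632.

d ≈ 0.163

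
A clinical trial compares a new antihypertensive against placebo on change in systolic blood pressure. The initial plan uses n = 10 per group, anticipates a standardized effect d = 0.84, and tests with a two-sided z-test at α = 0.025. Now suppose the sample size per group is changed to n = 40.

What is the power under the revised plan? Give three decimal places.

With n = 40 per group: δ = d·√(n/2) = 0.84 × √(40/2) = 3.7566. Critical value z_{0.0125} = 2.241.
Revised power = Φ(δ − 2.241) + Φ(−δ − 2.241) = Φ(1.515) + Φ(-5.998) = 0.9351 + 0.0000 = 0.9351.

Power ≈ 0.935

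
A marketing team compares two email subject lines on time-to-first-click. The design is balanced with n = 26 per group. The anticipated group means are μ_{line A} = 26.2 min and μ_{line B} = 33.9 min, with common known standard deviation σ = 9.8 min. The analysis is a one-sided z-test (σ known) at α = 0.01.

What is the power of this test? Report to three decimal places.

Power ≈ 0.694

Standardized effect: d = |μ_{line A} − μ_{line B}| / σ = |26.2 − 33.9| / 9.8 = 0.7857
Noncentrality parameter: δ = d·√(n/2) = 0.7857 × √(26/2) = 2.8329
One-sided α = 0.01 → critical value z_{0.01} = 2.326.
Power = P(Z > 2.326 − δ) = Φ(0.507) = 0.6938.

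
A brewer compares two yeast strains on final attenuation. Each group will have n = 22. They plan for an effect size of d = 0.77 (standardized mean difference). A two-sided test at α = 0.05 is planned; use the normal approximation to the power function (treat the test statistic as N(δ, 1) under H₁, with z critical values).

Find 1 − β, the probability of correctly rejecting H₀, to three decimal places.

Noncentrality parameter: δ = d·√(n/2) = 0.77 × √(22/2) = 2.5538
Critical value for a two-sided test at α = 0.05: z_{α/2} = 1.960.
Power = Φ(δ − 1.960) + Φ(−δ − 1.960) = Φ(0.594) + Φ(-4.514) = 0.7237 + 0.0000 = 0.7237.

Power ≈ 0.724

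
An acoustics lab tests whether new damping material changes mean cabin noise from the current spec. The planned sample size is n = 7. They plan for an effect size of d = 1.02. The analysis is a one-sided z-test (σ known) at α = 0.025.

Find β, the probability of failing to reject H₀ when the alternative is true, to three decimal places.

Noncentrality parameter: δ = d·√n = 1.02 × √7 = 2.6987
Critical value for a one-sided test at α = 0.025: z_α = 1.960.
Power = Φ(δ − 1.960) = Φ(0.739) = 0.7700.
Type II error: β = 1 − power = 1 − 0.7700 = 0.2300.

β ≈ 0.230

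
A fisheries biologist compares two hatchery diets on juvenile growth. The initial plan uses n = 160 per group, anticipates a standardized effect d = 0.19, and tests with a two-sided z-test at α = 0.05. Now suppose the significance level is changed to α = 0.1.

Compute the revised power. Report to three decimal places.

Power ≈ 0.522

δ = d·√(n/2) = 0.19 × √(160/2) = 1.6994 (unchanged). New critical value: z_{0.05} = 1.645.
Revised power = Φ(δ − 1.645) + Φ(−δ − 1.645) = Φ(0.055) + Φ(-3.344) = 0.5218 + 0.0004 = 0.5222.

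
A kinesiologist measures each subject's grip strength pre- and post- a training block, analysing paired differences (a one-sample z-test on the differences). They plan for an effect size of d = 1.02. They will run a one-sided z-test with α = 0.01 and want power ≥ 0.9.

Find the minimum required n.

n = 13

For power 0.9 need Φ(δ − z_{0.01}) = 0.9, so δ = z_{0.01} + z_{0.10} = 2.326 + 1.282 = 3.608.
δ = d·√n ⇒ n = (δ/d)² = (3.608 / 1.02)² = 12.51.
Rounding up, n = 13.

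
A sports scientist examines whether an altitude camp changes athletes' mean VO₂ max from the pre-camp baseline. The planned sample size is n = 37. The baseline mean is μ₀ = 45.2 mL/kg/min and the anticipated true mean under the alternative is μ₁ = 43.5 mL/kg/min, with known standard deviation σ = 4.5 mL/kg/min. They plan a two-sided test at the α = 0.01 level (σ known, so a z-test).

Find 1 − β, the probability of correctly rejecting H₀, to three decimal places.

Standardized effect: d = |μ₁ − μ₀| / σ = |43.5 − 45.2| / 4.5 = 0.3778
Noncentrality parameter: δ = d·√n = 0.3778 × √37 = 2.2979
Critical value for a two-sided test at α = 0.01: z_{α/2} = 2.576.
Power = Φ(δ − 2.576) + Φ(−δ − 2.576) = Φ(-0.278) + Φ(-4.874) = 0.3905 + 0.0000 = 0.3905.

Power ≈ 0.391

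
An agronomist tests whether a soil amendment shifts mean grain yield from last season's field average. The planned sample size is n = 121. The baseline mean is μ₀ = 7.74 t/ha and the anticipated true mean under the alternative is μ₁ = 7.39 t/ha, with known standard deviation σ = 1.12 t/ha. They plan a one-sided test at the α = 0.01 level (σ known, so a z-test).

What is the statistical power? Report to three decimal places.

Power ≈ 0.867

Standardized effect: d = |μ₁ − μ₀| / σ = |7.39 − 7.74| / 1.12 = 0.3125
Noncentrality parameter: λ = d·√n = 0.3125 × √121 = 3.4375
One-sided α = 0.01 → critical value z_{0.01} = 2.326.
Power = P(Z > 2.326 − λ) = Φ(1.111) = 0.8667.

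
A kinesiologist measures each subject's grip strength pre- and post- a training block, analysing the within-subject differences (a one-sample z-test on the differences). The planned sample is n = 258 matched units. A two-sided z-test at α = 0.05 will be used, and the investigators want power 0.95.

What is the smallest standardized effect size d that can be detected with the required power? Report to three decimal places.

d ≈ 0.224

Required noncentrality: δ = z_{0.025} + z_{0.05} = 1.960 + 1.645 = 3.605.
(The second rejection-region term Φ(−δ − z_{α/2}) is negligible and dropped.)
δ = d·√n ⇒ d = δ/√n = 3.605/√258 = 0.2244.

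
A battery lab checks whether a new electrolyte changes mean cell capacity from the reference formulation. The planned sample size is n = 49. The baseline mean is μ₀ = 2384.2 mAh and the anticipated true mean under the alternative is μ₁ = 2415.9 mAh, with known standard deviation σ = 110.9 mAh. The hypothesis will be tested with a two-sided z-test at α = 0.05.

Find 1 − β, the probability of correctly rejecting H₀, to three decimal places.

Power ≈ 0.516

Standardized effect: d = |μ₁ − μ₀| / σ = |2415.9 − 2384.2| / 110.9 = 0.2858
Noncentrality parameter: δ = d·√n = 0.2858 × √49 = 2.0009
Two-sided α = 0.05 → critical value z_{0.025} = 1.960.
Power = Φ(δ − 1.960) + Φ(−δ − 1.960) = Φ(0.041) + Φ(-3.961) = 0.5163 + 0.0000 = 0.5164.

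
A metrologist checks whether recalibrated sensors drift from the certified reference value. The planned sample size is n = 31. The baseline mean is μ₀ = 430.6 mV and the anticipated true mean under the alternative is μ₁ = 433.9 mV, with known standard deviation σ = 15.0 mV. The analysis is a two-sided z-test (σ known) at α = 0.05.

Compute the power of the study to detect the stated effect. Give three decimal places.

Standardized effect: d = |μ₁ − μ₀| / σ = |433.9 − 430.6| / 15.0 = 0.2200
Noncentrality parameter: δ = d·√n = 0.2200 × √31 = 1.2249
Two-sided α = 0.05 → critical value z_{0.025} = 1.960.
Power = Φ(δ − 1.960) + Φ(−δ − 1.960) = Φ(-0.735) + Φ(-3.185) = 0.2312 + 0.0007 = 0.2319.

Power ≈ 0.232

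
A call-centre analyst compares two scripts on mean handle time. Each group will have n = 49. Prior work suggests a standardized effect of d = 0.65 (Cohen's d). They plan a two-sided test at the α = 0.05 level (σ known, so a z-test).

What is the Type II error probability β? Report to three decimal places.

β ≈ 0.104

Noncentrality parameter: δ = d·√(n/2) = 0.65 × √(49/2) = 3.2173
Critical value for a two-sided test at α = 0.05: z_{α/2} = 1.960.
Power = Φ(δ − 1.960) + Φ(−δ − 1.960) = Φ(1.257) + Φ(-5.177) = 0.8957 + 0.0000 = 0.8957.
Type II error: β = 1 − power = 1 − 0.8957 = 0.1043.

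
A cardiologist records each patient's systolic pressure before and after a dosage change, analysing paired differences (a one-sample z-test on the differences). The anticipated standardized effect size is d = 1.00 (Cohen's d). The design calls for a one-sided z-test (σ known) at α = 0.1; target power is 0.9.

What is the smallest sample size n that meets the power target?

For power 0.9 need Φ(δ − z_{0.1}) = 0.9, so δ = z_{0.1} + z_{0.10} = 1.282 + 1.282 = 2.563.
δ = d·√n ⇒ n = (δ/d)² = (2.563 / 1.00)² = 6.57.
Round up to the next whole unit.

n = 7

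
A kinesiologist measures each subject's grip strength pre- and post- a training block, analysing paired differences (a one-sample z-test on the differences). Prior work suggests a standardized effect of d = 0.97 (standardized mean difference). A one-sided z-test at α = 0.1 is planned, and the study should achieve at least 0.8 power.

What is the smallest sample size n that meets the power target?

For power 0.8 need Φ(δ − z_{0.1}) = 0.8, so δ = z_{0.1} + z_{0.20} = 1.282 + 0.842 = 2.123.
δ = d·√n ⇒ n = (δ/d)² = (2.123 / 0.97)² = 4.79.
Round up to the next whole unit.

n = 5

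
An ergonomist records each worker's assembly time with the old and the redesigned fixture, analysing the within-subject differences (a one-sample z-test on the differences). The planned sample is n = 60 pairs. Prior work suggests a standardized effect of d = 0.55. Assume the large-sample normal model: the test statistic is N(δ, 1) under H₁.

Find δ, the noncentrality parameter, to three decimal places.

δ = d·√n = 0.55 × √60 = 4.2603

δ ≈ 4.260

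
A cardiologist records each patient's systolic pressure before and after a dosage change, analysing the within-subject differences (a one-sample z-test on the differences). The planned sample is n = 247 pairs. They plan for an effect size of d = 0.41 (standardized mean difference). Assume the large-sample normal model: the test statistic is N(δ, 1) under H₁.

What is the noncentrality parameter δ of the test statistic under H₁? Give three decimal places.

δ ≈ 6.444

δ = d·√n = 0.41 × √247 = 6.4437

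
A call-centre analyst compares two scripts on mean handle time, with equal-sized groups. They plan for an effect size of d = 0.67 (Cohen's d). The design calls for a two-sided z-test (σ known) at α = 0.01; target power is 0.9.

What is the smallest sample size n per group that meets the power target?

For power 0.9 need Φ(δ − z_{0.005}) = 0.9, so δ = z_{0.005} + z_{0.10} = 2.576 + 1.282 = 3.857.
(The Φ(−δ − z_{α/2}) term is vanishingly small for δ > 0 and is dropped in the standard sample-size formula.)
δ = d·√(n/2) ⇒ n = 2(δ/d)² = 2 × (3.857 / 0.67)² = 66.29.
Round up to the next whole unit.

n = 67 per group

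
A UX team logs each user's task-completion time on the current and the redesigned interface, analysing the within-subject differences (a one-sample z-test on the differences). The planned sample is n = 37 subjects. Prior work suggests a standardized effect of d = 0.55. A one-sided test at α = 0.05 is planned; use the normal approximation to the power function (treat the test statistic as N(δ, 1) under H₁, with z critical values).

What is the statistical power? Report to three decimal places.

Power ≈ 0.955

Noncentrality parameter: δ = d·√n = 0.55 × √37 = 3.3455
Critical value for a one-sided test at α = 0.05: z_α = 1.645.
Power = Φ(δ − 1.645) = Φ(1.701) = 0.9555.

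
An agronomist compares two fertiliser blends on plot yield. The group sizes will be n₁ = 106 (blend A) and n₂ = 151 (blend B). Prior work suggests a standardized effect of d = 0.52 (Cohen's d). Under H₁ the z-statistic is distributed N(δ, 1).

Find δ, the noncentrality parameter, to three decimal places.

δ ≈ 4.104

The noncentrality parameter scales effect size by the design's sample-size factor: δ = d / √(1/n₁ + 1/n₂) = 0.52 / √(1/106 + 1/151) = 4.1037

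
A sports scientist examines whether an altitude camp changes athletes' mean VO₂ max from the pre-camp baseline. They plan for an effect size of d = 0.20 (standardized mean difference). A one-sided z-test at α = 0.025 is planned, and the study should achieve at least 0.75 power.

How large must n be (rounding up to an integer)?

For power 0.75 need Φ(δ − z_{0.025}) = 0.75, so δ = z_{0.025} + z_{0.25} = 1.960 + 0.674 = 2.634.
δ = d·√n ⇒ n = (δ/d)² = (2.634 / 0.20)² = 173.51.
Rounding up, n = 174.

n = 174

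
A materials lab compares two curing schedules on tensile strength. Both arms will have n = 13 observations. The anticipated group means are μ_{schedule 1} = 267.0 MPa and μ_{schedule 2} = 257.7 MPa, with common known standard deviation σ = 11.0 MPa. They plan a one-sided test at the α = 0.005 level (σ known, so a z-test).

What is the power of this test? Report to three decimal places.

Power ≈ 0.337

Standardized effect: d = |μ_{schedule 1} − μ_{schedule 2}| / σ = |267.0 − 257.7| / 11.0 = 0.8455
Noncentrality parameter: δ = d·√(n/2) = 0.8455 × √(13/2) = 2.1555
Critical value for a one-sided test at α = 0.005: z_α = 2.576.
Power = Φ(δ − 2.576) = Φ(-0.420) = 0.3371.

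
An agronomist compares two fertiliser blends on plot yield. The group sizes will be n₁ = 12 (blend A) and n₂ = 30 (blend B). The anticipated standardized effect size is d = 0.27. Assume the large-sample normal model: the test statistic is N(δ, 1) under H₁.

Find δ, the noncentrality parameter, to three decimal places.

δ = d / √(1/n₁ + 1/n₂) = 0.27 / √(1/12 + 1/30) = 0.7905

δ ≈ 0.790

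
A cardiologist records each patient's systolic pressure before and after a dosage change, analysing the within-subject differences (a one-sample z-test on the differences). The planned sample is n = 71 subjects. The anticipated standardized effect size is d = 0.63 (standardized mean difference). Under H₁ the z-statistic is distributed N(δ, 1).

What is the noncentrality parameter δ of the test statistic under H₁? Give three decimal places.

δ ≈ 5.308

The noncentrality parameter scales effect size by the design's sample-size factor: δ = d·√n = 0.63 × √71 = 5.3085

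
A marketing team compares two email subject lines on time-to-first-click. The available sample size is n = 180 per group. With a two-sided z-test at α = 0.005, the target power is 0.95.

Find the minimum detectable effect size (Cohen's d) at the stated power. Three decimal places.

d ≈ 0.469

Required noncentrality: δ = z_{0.0025} + z_{0.05} = 2.807 + 1.645 = 4.452.
(The second rejection-region term Φ(−δ − z_{α/2}) is negligible and dropped.)
δ = d·√(n/2) ⇒ d = δ/√(n/2) = 4.452/√(180/2) = 0.4693.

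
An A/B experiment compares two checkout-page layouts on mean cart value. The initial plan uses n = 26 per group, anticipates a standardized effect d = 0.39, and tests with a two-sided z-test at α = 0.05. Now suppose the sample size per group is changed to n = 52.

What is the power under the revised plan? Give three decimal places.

With n = 52 per group: δ = d·√(n/2) = 0.39 × √(52/2) = 1.9886. Critical value z_{0.025} = 1.960.
Revised power = Φ(δ − 1.960) + Φ(−δ − 1.960) = Φ(0.029) + Φ(-3.949) = 0.5114 + 0.0000 = 0.5115.

Power ≈ 0.511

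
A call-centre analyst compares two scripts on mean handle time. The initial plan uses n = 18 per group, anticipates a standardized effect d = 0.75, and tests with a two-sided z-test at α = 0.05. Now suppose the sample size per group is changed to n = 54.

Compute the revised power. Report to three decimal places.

Power ≈ 0.974

With n = 54 per group: δ = d·√(n/2) = 0.75 × √(54/2) = 3.8971. Critical value z_{0.025} = 1.960.
Revised power = Φ(δ − 1.960) + Φ(−δ − 1.960) = Φ(1.937) + Φ(-5.857) = 0.9736 + 0.0000 = 0.9736.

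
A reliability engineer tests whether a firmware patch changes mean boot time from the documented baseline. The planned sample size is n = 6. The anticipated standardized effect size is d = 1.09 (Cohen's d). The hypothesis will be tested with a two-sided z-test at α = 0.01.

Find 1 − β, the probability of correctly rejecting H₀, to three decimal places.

Noncentrality parameter: δ = d·√n = 1.09 × √6 = 2.6699
Two-sided α = 0.01 → critical value z_{0.005} = 2.576.
Power = Φ(δ − 2.576) + Φ(−δ − 2.576) = Φ(0.094) + Φ(-5.246) = 0.5375 + 0.0000 = 0.5375.

Power ≈ 0.537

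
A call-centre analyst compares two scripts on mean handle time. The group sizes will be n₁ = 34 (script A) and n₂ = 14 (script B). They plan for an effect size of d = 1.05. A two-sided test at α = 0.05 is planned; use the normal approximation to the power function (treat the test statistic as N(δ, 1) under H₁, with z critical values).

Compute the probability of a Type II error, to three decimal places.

Noncentrality parameter: δ = d / √(1/n₁ + 1/n₂) = 1.05 / √(1/34 + 1/14) = 3.3065
Two-sided α = 0.05 → critical value z_{0.025} = 1.960.
Power = Φ(δ − 1.960) + Φ(−δ − 1.960) = Φ(1.347) + Φ(-5.266) = 0.9109 + 0.0000 = 0.9109.
Type II error: β = 1 − power = 1 − 0.9109 = 0.0891.

β ≈ 0.089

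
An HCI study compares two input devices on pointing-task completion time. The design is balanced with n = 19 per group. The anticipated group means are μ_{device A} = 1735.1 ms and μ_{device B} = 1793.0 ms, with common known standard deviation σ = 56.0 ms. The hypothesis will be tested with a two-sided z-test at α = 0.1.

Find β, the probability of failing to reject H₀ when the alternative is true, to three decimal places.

Standardized effect: d = |μ_{device A} − μ_{device B}| / σ = |1735.1 − 1793.0| / 56.0 = 1.0339
Noncentrality parameter: δ = d·√(n/2) = 1.0339 × √(19/2) = 3.1868
Critical value for a two-sided test at α = 0.1: z_{α/2} = 1.645.
Power = Φ(δ − 1.645) + Φ(−δ − 1.645) = Φ(1.542) + Φ(-4.832) = 0.9385 + 0.0000 = 0.9385.
Type II error: β = 1 − power = 1 − 0.9385 = 0.0615.

β ≈ 0.062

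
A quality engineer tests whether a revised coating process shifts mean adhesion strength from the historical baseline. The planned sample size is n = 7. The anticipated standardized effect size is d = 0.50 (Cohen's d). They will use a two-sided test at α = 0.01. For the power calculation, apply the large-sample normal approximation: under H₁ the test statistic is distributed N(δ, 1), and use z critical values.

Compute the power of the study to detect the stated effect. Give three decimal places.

Noncentrality parameter: δ = d·√n = 0.50 × √7 = 1.3229
Two-sided α = 0.01 → critical value z_{0.005} = 2.576.
Power = Φ(δ − 2.576) + Φ(−δ − 2.576) = Φ(-1.253) + Φ(-3.899) = 0.1051 + 0.0000 = 0.1052.

Power ≈ 0.105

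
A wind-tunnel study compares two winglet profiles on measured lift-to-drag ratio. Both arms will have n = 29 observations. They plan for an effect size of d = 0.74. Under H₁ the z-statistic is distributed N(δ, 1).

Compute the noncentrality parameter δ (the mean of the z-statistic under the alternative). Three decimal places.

δ ≈ 2.818

δ = d·√(n/2) = 0.74 × √(29/2) = 2.8178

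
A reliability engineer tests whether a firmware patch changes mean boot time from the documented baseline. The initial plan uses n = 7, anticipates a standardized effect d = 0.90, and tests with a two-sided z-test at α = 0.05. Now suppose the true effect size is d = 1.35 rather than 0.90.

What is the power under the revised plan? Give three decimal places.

Power ≈ 0.946

With d = 1.35: δ = d·√n = 1.35 × √7 = 3.5718. Critical value z_{0.025} = 1.960.
Revised power = Φ(δ − 1.960) + Φ(−δ − 1.960) = Φ(1.612) + Φ(-5.532) = 0.9465 + 0.0000 = 0.9465.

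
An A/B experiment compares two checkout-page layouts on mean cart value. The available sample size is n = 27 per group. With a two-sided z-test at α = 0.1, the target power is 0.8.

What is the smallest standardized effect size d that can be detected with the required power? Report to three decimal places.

d ≈ 0.677

Required noncentrality: δ = z_{0.05} + z_{0.20} = 1.645 + 0.842 = 2.486.
(The second rejection-region term Φ(−δ − z_{α/2}) is negligible and dropped.)
δ = d·√(n/2) ⇒ d = δ/√(n/2) = 2.486/√(27/2) = 0.6767.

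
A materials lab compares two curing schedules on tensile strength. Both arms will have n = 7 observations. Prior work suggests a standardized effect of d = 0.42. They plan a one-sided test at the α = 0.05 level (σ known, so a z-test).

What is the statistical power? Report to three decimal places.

Power ≈ 0.195

Noncentrality parameter: δ = d·√(n/2) = 0.42 × √(7/2) = 0.7857
Critical value for a one-sided test at α = 0.05: z_α = 1.645.
Power = P(Z > 1.645 − δ) = Φ(-0.859) = 0.1951.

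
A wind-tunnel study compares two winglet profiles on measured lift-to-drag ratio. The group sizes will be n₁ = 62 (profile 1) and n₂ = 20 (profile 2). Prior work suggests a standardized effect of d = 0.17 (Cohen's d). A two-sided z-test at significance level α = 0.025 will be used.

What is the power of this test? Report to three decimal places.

Power ≈ 0.059

Noncentrality parameter: λ = d / √(1/n₁ + 1/n₂) = 0.17 / √(1/62 + 1/20) = 0.6611
Two-sided α = 0.025 → critical value z_{0.0125} = 2.241.
Power = Φ(λ − 2.241) + Φ(−λ − 2.241) = Φ(-1.580) + Φ(-2.902) = 0.0570 + 0.0019 = 0.0589.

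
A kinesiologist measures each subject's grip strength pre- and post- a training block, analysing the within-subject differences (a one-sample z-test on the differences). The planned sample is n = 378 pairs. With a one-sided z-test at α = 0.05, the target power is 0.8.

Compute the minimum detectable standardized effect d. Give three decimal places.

d ≈ 0.128

Need Φ(δ − 1.645) = 0.8, so δ = 1.645 + 0.842 = 2.486.
δ = d·√n ⇒ d = δ/√n = 2.486/√378 = 0.1279.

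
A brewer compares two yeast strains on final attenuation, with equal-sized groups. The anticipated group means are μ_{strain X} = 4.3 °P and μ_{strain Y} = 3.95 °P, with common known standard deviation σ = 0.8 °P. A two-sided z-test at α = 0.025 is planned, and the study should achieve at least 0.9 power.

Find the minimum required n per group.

Standardized effect: d = |μ_{strain X} − μ_{strain Y}| / σ = |4.3 − 3.95| / 0.8 = 0.4375
For power 0.9 need Φ(δ − z_{0.0125}) = 0.9, so δ = z_{0.0125} + z_{0.10} = 2.241 + 1.282 = 3.523.
(The Φ(−δ − z_{α/2}) term is vanishingly small for δ > 0 and is dropped in the standard sample-size formula.)
δ = d·√(n/2) ⇒ n = 2(δ/d)² = 2 × (3.523 / 0.4375)² = 129.68.
Rounding up, n = 130 per group.

n = 130 per group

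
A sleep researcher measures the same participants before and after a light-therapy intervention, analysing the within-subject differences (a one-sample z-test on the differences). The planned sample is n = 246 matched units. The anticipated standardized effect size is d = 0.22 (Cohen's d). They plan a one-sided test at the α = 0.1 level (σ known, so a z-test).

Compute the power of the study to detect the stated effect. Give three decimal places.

Power ≈ 0.985

Noncentrality parameter: δ = d·√n = 0.22 × √246 = 3.4506
Critical value for a one-sided test at α = 0.1: z_α = 1.282.
Power = P(Z > 1.282 − δ) = Φ(2.169) = 0.9850.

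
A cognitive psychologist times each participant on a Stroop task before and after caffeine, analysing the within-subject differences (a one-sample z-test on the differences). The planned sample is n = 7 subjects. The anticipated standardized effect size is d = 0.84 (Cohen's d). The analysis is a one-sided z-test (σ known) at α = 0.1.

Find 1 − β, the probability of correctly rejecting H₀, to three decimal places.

Noncentrality parameter: δ = d·√n = 0.84 × √7 = 2.2224
Critical value for a one-sided test at α = 0.1: z_α = 1.282.
Power = Φ(δ − 1.282) = Φ(0.941) = 0.8266.

Power ≈ 0.827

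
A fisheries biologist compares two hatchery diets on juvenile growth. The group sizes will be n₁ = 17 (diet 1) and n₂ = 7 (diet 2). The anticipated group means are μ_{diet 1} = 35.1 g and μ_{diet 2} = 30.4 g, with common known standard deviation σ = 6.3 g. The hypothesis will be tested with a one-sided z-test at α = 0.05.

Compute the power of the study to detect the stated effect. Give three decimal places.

Power ≈ 0.507

Standardized effect: d = |μ_{diet 1} − μ_{diet 2}| / σ = |35.1 − 30.4| / 6.3 = 0.7460
Noncentrality parameter: δ = d / √(1/n₁ + 1/n₂) = 0.7460 / √(1/17 + 1/7) = 1.6612
One-sided α = 0.05 → critical value z_{0.05} = 1.645.
Power = P(Z > 1.645 − δ) = Φ(0.016) = 0.5065.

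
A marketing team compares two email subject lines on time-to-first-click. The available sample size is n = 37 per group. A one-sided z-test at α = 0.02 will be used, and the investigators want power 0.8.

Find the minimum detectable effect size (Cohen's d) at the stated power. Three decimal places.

d ≈ 0.673

Need Φ(δ − 2.054) = 0.8, so δ = 2.054 + 0.842 = 2.895.
δ = d·√(n/2) ⇒ d = δ/√(n/2) = 2.895/√(37/2) = 0.6732.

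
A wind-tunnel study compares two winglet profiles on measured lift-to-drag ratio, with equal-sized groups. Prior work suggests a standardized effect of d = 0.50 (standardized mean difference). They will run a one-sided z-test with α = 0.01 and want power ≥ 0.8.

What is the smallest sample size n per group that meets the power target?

n = 81 per group

For power 0.8 need Φ(δ − z_{0.01}) = 0.8, so δ = z_{0.01} + z_{0.20} = 2.326 + 0.842 = 3.168.
δ = d·√(n/2) ⇒ n = 2(δ/d)² = 2 × (3.168 / 0.50)² = 80.29.
Rounding up, n = 81 per group.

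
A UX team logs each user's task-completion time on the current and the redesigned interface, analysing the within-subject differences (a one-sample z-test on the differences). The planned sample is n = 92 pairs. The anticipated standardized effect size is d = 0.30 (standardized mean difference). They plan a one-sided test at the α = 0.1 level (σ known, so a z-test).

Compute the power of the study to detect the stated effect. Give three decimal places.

Noncentrality parameter: δ = d·√n = 0.30 × √92 = 2.8775
One-sided α = 0.1 → critical value z_{0.1} = 1.282.
Power = Φ(δ − 1.282) = Φ(1.596) = 0.9447.

Power ≈ 0.945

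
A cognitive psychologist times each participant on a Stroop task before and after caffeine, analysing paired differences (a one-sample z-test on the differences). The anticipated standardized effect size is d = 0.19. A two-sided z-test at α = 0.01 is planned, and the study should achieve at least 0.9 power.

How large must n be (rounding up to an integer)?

For power 0.9 need Φ(δ − z_{0.005}) = 0.9, so δ = z_{0.005} + z_{0.10} = 2.576 + 1.282 = 3.857.
(Ignoring the negligible lower-tail rejection probability gives the usual closed-form inversion.)
δ = d·√n ⇒ n = (δ/d)² = (3.857 / 0.19)² = 412.17.
Round up to the next whole unit.

n = 413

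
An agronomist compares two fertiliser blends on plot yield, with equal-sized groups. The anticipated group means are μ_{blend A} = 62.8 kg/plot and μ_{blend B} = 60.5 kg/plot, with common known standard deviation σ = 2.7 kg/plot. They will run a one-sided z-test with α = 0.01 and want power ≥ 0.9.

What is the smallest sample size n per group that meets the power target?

n = 36 per group

Standardized effect: d = |μ_{blend A} − μ_{blend B}| / σ = |62.8 − 60.5| / 2.7 = 0.8519
For power 0.9 need Φ(δ − z_{0.01}) = 0.9, so δ = z_{0.01} + z_{0.10} = 2.326 + 1.282 = 3.608.
δ = d·√(n/2) ⇒ n = 2(δ/d)² = 2 × (3.608 / 0.8519)² = 35.88.
Round up to the next whole unit.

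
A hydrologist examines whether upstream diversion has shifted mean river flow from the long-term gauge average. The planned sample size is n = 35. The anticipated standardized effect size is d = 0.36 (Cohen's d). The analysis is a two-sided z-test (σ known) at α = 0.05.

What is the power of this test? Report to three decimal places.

Power ≈ 0.567

Noncentrality parameter: δ = d·√n = 0.36 × √35 = 2.1298
Critical value for a two-sided test at α = 0.05: z_{α/2} = 1.960.
Power = Φ(δ − 1.960) + Φ(−δ − 1.960) = Φ(0.170) + Φ(-4.090) = 0.5674 + 0.0000 = 0.5674.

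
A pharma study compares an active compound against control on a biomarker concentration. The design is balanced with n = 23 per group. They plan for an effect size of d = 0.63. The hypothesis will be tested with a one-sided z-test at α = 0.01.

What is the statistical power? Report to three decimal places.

Noncentrality parameter: δ = d·√(n/2) = 0.63 × √(23/2) = 2.1364
Critical value for a one-sided test at α = 0.01: z_α = 2.326.
Power = Φ(δ − 2.326) = Φ(-0.190) = 0.4247.

Power ≈ 0.425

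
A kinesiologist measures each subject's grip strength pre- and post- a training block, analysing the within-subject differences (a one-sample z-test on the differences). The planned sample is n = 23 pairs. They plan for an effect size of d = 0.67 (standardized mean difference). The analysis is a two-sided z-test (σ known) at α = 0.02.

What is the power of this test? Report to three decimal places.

Power ≈ 0.812

Noncentrality parameter: δ = d·√n = 0.67 × √23 = 3.2132
Critical value for a two-sided test at α = 0.02: z_{α/2} = 2.326.
Power = Φ(δ − 2.326) + Φ(−δ − 2.326) = Φ(0.887) + Φ(-5.540) = 0.8124 + 0.0000 = 0.8124.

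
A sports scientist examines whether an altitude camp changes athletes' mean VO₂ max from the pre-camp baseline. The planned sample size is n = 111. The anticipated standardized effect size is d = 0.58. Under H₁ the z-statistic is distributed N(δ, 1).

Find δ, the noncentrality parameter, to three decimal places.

The noncentrality parameter scales effect size by the design's sample-size factor: δ = d·√n = 0.58 × √111 = 6.1107

δ ≈ 6.111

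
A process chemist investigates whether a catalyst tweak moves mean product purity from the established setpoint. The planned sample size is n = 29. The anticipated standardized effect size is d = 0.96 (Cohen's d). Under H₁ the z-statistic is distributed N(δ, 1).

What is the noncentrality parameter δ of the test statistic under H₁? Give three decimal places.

δ ≈ 5.170

δ = d·√n = 0.96 × √29 = 5.1698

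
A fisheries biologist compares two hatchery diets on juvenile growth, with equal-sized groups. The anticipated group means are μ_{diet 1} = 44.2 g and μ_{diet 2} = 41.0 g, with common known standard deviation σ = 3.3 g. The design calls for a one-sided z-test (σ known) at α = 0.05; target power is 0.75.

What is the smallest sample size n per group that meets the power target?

Standardized effect: d = |μ_{diet 1} − μ_{diet 2}| / σ = |44.2 − 41.0| / 3.3 = 0.9697
Set Φ(δ − 1.645) = 0.75; then δ − 1.645 = Φ⁻¹(0.75) = 0.674, giving δ = 2.319.
δ = d·√(n/2) ⇒ n = 2(δ/d)² = 2 × (2.319 / 0.9697)² = 11.44.
Rounding up, n = 12 per group.

n = 12 per group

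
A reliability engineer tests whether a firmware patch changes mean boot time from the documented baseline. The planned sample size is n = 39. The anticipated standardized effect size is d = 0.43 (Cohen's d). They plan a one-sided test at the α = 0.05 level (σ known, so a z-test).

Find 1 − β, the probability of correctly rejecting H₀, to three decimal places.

Power ≈ 0.851

Noncentrality parameter: δ = d·√n = 0.43 × √39 = 2.6853
One-sided α = 0.05 → critical value z_{0.05} = 1.645.
Power = Φ(δ − 1.645) = Φ(1.040) = 0.8509.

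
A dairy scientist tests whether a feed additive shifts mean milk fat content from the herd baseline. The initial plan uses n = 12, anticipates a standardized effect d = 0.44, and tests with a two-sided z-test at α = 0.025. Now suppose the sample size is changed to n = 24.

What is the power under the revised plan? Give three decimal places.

With n = 24: δ = d·√n = 0.44 × √24 = 2.1556. Critical value z_{0.0125} = 2.241.
Revised power = Φ(δ − 2.241) + Φ(−δ − 2.241) = Φ(-0.086) + Φ(-4.397) = 0.4658 + 0.0000 = 0.4658.

Power ≈ 0.466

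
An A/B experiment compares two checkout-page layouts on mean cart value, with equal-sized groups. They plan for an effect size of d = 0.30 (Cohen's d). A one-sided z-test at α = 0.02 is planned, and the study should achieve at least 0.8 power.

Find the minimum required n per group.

n = 187 per group

For power 0.8 need Φ(δ − z_{0.02}) = 0.8, so δ = z_{0.02} + z_{0.20} = 2.054 + 0.842 = 2.895.
δ = d·√(n/2) ⇒ n = 2(δ/d)² = 2 × (2.895 / 0.30)² = 186.29.
Round up to the next whole unit.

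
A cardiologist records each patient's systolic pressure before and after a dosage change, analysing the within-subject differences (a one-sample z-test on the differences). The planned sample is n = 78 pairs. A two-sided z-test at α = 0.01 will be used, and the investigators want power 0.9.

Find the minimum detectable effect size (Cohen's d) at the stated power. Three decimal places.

d ≈ 0.437

Need Φ(δ − 2.576) = 0.9, so δ = 2.576 + 1.282 = 3.857.
(The second rejection-region term Φ(−δ − z_{α/2}) is negligible and dropped.)
δ = d·√n ⇒ d = δ/√n = 3.857/√78 = 0.4368.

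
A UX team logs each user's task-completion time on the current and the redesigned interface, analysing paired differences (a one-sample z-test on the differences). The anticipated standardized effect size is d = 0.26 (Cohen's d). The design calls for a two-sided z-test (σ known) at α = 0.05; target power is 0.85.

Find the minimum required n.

Set Φ(δ − 1.960) = 0.85; then δ − 1.960 = Φ⁻¹(0.85) = 1.036, giving δ = 2.996.
(For δ > 0 the lower-tail rejection region contributes negligibly to power, so the one-term inversion is standard.)
δ = d·√n ⇒ n = (δ/d)² = (2.996 / 0.26)² = 132.82.
Rounding up, n = 133.

n = 133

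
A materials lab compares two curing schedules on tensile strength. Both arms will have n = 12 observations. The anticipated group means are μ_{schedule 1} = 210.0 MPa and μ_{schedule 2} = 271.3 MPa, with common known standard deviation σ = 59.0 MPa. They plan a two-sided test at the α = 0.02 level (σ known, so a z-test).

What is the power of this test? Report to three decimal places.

Standardized effect: d = |μ_{schedule 1} − μ_{schedule 2}| / σ = |210.0 − 271.3| / 59.0 = 1.0390
Noncentrality parameter: δ = d·√(n/2) = 1.0390 × √(12/2) = 2.5450
Two-sided α = 0.02 → critical value z_{0.01} = 2.326.
Power = Φ(δ − 2.326) + Φ(−δ − 2.326) = Φ(0.219) + Φ(-4.871) = 0.5865 + 0.0000 = 0.5865.

Power ≈ 0.587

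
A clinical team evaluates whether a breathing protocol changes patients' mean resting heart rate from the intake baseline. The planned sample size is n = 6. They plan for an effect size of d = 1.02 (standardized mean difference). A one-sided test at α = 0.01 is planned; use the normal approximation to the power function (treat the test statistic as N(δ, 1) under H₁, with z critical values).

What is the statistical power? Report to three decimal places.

Power ≈ 0.568

Noncentrality parameter: δ = d·√n = 1.02 × √6 = 2.4985
Critical value for a one-sided test at α = 0.01: z_α = 2.326.
Power = Φ(δ − 2.326) = Φ(0.172) = 0.5683.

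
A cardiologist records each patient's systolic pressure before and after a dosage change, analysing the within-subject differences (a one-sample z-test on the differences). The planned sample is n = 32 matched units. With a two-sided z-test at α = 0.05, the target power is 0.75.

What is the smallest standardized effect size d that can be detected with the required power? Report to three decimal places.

d ≈ 0.466

Required noncentrality: δ = z_{0.025} + z_{0.25} = 1.960 + 0.674 = 2.634.
(The second rejection-region term Φ(−δ − z_{α/2}) is negligible and dropped.)
δ = d·√n ⇒ d = δ/√n = 2.634/√32 = 0.4657.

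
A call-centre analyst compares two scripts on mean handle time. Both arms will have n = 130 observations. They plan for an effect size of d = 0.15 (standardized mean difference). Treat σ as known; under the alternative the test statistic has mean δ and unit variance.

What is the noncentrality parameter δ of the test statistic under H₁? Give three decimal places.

δ = d·√(n/2) = 0.15 × √(130/2) = 1.2093

δ ≈ 1.209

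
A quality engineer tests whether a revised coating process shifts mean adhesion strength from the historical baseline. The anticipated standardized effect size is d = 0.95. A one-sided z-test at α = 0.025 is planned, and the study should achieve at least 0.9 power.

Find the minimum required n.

n = 12

Set Φ(δ − 1.960) = 0.9; then δ − 1.960 = Φ⁻¹(0.9) = 1.282, giving δ = 3.242.
δ = d·√n ⇒ n = (δ/d)² = (3.242 / 0.95)² = 11.64.
Rounding up, n = 12.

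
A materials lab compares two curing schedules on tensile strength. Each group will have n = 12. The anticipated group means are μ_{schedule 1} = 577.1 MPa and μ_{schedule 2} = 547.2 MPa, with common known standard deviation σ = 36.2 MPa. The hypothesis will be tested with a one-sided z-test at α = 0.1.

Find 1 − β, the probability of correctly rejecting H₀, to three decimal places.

Power ≈ 0.771

Standardized effect: d = |μ_{schedule 1} − μ_{schedule 2}| / σ = |577.1 − 547.2| / 36.2 = 0.8260
Noncentrality parameter: δ = d·√(n/2) = 0.8260 × √(12/2) = 2.0232
One-sided α = 0.1 → critical value z_{0.1} = 1.282.
Power = P(Z > 1.282 − δ) = Φ(0.742) = 0.7708.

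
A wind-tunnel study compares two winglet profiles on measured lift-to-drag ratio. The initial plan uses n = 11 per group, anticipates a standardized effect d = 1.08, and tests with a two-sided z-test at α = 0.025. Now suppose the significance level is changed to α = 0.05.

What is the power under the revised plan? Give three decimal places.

Power ≈ 0.717

δ = d·√(n/2) = 1.08 × √(11/2) = 2.5328 (unchanged). New critical value: z_{0.025} = 1.960.
Revised power = Φ(δ − 1.960) + Φ(−δ − 1.960) = Φ(0.573) + Φ(-4.493) = 0.7166 + 0.0000 = 0.7166.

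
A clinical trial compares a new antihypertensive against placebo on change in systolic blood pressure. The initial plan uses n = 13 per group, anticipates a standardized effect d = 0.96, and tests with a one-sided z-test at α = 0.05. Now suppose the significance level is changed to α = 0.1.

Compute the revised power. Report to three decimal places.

δ = d·√(n/2) = 0.96 × √(13/2) = 2.4475 (unchanged). New critical value: z_{0.1} = 1.282.
Revised power = Φ(δ − 1.282) = Φ(1.166) = 0.8782.

Power ≈ 0.878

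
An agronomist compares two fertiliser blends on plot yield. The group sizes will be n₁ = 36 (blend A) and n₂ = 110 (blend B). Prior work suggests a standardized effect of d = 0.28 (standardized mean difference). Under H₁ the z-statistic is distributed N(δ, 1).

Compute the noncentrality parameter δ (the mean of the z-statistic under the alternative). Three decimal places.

δ ≈ 1.458

δ = d / √(1/n₁ + 1/n₂) = 0.28 / √(1/36 + 1/110) = 1.4582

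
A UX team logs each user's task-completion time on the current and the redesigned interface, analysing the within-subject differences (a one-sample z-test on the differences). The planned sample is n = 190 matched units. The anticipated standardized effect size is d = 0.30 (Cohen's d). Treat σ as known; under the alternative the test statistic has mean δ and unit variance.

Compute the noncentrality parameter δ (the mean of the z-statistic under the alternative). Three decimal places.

The noncentrality parameter scales effect size by the design's sample-size factor: δ = d·√n = 0.30 × √190 = 4.1352

δ ≈ 4.135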